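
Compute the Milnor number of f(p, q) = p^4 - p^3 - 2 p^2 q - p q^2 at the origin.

The Hessian of f at 0 has rank 0. Corank 2; j^3 = -p*(p + q)^2 has shape L^2 M (L != M), so D-series; mu = 5 gives D_5.

5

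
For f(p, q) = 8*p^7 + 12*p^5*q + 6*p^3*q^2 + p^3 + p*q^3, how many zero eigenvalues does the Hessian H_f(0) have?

2

Hessian at 0 has rank 0.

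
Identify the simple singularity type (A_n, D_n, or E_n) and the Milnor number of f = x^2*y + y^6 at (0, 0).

Type D_{7}, Milnor number mu = 7.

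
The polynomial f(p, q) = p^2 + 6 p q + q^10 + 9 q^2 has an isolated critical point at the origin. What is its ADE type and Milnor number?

The Hessian of f at 0 is [[2, 6], [6, 18]] with rank 1, so corank 1. A Groebner basis of the Jacobian ideal J(f) in C{p,q} is {q^9, p + 3*q}; counting standard monomials gives mu = 9. Corank 1: A-series; mu = 9 gives A_9.

Type A_{9}, Milnor number mu = 9.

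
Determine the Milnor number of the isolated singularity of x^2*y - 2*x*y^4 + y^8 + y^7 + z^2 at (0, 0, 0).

9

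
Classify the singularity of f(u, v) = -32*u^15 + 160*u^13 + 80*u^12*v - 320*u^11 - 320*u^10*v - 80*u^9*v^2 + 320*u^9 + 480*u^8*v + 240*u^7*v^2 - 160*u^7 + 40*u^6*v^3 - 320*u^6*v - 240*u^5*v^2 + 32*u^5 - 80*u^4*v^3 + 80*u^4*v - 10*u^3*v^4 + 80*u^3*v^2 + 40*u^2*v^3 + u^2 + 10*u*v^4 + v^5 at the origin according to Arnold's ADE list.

The Hessian of f at 0 is [[2, 0], [0, 0]] with rank 1, so corank 1. A Groebner basis of the Jacobian ideal J(f) in C{u,v} is {v^4, u}; counting standard monomials gives mu = 4. Corank 1: A-series; mu = 4 gives A_4.

A_{4}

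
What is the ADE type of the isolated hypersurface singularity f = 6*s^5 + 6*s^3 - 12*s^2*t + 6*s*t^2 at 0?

The Hessian of f at 0 is [[0, 0], [0, 0]] with rank 0, so corank 2. A Groebner basis of the Jacobian ideal J(f) in C{s,t} is {-s*t/5 + t^4 + t^2/5, s*t^2 - t^3, s^2 - s*t}; counting standard monomials gives mu = 6. Corank 2; j^3 = 6*s*(s - t)^2 has shape L^2 M (L != M), so D-series; mu = 6 gives D_6.

D_{6}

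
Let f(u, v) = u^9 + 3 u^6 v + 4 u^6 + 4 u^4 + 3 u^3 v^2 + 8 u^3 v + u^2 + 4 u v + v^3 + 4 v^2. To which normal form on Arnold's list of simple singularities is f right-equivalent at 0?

The Hessian of f at 0 has rank 1. Corank 1: A-series; mu = 2 gives A_2.

A_2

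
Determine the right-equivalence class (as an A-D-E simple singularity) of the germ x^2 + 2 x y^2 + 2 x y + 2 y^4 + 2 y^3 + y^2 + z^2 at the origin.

The Hessian of f at 0 is [[2, 2, 0], [2, 2, 0], [0, 0, 2]] with rank 2, so corank 1. A Groebner basis of the Jacobian ideal J(f) in C{x,y,z} is {x^2 + x + y, x*y - x - y, x + y^2 + y, z}; counting standard monomials gives mu = 3. Corank 1: A-series; mu = 3 gives A_3.

A_{3}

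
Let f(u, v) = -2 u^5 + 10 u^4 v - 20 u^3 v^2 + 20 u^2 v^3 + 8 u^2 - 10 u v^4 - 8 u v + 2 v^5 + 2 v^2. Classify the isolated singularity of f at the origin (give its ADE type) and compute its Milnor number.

Type A_4, Milnor number mu = 4.

The Hessian of f at 0 has rank 1. Corank 1: A-series; mu = 4 gives A_4.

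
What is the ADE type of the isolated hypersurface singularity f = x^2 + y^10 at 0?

A9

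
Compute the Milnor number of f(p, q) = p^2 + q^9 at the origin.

The Hessian of f at 0 is [[2, 0], [0, 0]] with rank 1, so corank 1. A Groebner basis of the Jacobian ideal J(f) in C{p,q} is {q^8, p}; counting standard monomials gives mu = 8. Corank 1: A-series; mu = 8 gives A_8.

8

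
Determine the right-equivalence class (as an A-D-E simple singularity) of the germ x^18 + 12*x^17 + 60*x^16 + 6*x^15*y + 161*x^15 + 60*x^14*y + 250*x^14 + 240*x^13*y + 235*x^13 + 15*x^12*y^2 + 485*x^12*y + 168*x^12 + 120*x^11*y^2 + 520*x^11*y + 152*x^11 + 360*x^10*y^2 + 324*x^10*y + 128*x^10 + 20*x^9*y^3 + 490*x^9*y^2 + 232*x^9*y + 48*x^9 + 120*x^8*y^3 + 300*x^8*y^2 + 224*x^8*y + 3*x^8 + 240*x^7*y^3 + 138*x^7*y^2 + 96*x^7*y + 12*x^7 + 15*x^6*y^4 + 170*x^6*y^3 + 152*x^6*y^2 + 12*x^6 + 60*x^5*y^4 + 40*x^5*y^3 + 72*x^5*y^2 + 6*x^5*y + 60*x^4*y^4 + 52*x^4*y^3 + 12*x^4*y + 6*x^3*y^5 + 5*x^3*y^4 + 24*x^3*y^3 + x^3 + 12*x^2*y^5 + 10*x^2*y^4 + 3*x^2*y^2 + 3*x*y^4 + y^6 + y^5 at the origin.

E_8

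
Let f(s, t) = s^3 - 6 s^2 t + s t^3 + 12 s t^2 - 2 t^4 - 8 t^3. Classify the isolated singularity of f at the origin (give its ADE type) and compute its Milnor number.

The Hessian of f at 0 is [[0, 0], [0, 0]] with rank 0, so corank 2. A Groebner basis of the Jacobian ideal J(f) in C{s,t} is {s^3 - 6*s^2*t - 48*s^2 + 192*s*t - 192*t^2, 6*s^2 + s*t^2 - 24*s*t + 24*t^2, 3*s^2 - 12*s*t + t^3 + 12*t^2}; counting standard monomials gives mu = 7. Corank 2; j^3 = (s - 2*t)^3 is a perfect cube, so E-series; the 4-jet and mu = 7 give E_7.

Type E_{7}, Milnor number mu = 7.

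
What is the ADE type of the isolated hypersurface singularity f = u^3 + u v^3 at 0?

The Hessian of f at 0 has rank 0. Corank 2; j^3 = u^3 is a perfect cube, so E-series; the 4-jet and mu = 7 give E_7.

E_{7}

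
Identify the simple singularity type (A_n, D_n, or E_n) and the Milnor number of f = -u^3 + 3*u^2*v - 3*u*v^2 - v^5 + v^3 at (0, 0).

The Hessian of f at 0 is [[0, 0], [0, 0]] with rank 0, so corank 2. A Groebner basis of the Jacobian ideal J(f) in C{u,v} is {v^4, u^2 - 2*u*v + v^2}; counting standard monomials gives mu = 8. Corank 2; j^3 = -(u - v)^3 is a perfect cube, so E-series; the 5-jet and mu = 8 give E_8.

Type E8, Milnor number mu = 8.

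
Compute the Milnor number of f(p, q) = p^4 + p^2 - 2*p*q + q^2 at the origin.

3

The Hessian of f at 0 has rank 1. Corank 1: A-series; mu = 3 gives A_3.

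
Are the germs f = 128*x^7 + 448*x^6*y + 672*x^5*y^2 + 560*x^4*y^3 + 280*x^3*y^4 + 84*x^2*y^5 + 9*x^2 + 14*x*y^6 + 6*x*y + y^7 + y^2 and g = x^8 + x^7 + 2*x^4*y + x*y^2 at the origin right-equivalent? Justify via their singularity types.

The Hessian of f at 0 has rank 1. Corank 1: A-series; mu = 6 gives A_6. The Hessian of g at 0 has rank 0. Corank 2; j^3 = x*y^2 has shape L^2 M (L != M), so D-series; mu = 9 gives D_9. f is A_6 but g is D_9, hence not right-equivalent.

No.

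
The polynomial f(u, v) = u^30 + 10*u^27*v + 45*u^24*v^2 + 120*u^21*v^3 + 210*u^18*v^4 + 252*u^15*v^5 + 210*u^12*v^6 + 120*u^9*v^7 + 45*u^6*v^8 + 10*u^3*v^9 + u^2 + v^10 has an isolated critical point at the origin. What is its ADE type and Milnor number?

The Hessian of f at 0 has rank 1. Corank 1: A-series; mu = 9 gives A_9.

Type A_{9}, Milnor number mu = 9.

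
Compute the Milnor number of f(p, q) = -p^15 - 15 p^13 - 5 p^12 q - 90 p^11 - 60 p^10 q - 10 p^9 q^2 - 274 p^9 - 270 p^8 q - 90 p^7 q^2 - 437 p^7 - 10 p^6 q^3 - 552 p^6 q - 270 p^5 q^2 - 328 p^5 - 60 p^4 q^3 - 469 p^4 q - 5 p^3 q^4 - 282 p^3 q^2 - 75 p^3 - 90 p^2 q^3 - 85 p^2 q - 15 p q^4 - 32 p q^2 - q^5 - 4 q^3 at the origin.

6

The Hessian of f at 0 has rank 0. Corank 2; j^3 = -(3*p + q)*(5*p + 2*q)^2 has shape L^2 M (L != M), so D-series; mu = 6 gives D_6.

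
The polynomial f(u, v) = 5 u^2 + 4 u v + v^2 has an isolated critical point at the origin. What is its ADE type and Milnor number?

The Hessian of f at 0 is [[10, 4], [4, 2]] with rank 2, so corank 0. A Groebner basis of the Jacobian ideal J(f) in C{u,v} is {u, v}; counting standard monomials gives mu = 1. Corank 0: nondegenerate Morse point, so A_1.

Type A_{1}, Milnor number mu = 1.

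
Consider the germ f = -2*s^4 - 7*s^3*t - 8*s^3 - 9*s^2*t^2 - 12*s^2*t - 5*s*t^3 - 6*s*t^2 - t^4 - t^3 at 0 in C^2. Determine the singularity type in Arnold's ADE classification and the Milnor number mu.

Type E_{7}, Milnor number mu = 7.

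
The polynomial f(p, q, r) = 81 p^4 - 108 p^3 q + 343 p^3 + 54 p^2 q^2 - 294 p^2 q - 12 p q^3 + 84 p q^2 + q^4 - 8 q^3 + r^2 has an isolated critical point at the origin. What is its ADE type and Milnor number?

Type E_6, Milnor number mu = 6.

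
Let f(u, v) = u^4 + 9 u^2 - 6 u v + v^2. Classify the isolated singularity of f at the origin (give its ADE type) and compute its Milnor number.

The Hessian of f at 0 has rank 1. Corank 1: A-series; mu = 3 gives A_3.

Type A_3, Milnor number mu = 3.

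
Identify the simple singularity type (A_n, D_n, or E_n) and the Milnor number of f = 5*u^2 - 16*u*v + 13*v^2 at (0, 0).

The Hessian of f at 0 has rank 2. Corank 0: nondegenerate Morse point, so A_1.

Type A_1, Milnor number mu = 1.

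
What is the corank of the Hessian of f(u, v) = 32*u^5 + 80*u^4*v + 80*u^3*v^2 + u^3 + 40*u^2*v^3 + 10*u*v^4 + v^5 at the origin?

2

The Hessian at 0 is [[0, 0], [0, 0]] of rank 0; hence corank 2.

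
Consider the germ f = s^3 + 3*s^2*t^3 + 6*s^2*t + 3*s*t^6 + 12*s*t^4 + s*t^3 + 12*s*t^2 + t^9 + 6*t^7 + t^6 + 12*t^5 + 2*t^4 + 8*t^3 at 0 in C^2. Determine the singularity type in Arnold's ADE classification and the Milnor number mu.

Type E7, Milnor number mu = 7.

The Hessian of f at 0 has rank 0. Corank 2; j^3 = (s + 2*t)^3 is a perfect cube, so E-series; the 4-jet and mu = 7 give E_7.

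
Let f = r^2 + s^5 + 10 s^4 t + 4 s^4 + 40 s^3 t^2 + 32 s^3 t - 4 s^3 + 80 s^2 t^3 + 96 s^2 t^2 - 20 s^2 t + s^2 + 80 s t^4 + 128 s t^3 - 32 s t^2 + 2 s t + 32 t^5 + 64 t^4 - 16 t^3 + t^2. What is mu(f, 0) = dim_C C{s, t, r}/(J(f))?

4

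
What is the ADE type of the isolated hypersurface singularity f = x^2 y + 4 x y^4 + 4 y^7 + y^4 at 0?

The Hessian of f at 0 is [[0, 0], [0, 0]] with rank 0, so corank 2. A Groebner basis of the Jacobian ideal J(f) in C{x,y} is {x^3, x^2/4 + y^3, x*y}; counting standard monomials gives mu = 5. Corank 2; j^3 = x^2*y has shape L^2 M (L != M), so D-series; mu = 5 gives D_5.

D5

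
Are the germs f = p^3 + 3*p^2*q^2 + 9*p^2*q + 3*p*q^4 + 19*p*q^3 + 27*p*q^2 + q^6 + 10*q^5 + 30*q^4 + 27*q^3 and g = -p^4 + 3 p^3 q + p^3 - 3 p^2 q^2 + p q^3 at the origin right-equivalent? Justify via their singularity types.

Yes.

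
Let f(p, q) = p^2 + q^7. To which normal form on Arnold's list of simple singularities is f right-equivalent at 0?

A_6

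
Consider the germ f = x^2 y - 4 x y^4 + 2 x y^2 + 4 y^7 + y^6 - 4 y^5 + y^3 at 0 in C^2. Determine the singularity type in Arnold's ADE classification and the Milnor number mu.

Type D_7, Milnor number mu = 7.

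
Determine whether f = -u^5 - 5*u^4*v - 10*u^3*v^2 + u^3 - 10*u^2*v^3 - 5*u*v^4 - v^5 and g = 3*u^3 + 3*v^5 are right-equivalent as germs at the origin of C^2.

Yes.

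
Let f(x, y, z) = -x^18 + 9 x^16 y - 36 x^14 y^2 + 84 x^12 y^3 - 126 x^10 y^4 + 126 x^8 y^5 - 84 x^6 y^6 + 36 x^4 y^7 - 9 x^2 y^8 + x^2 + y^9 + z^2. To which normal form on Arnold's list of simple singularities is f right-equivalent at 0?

The Hessian of f at 0 is [[2, 0, 0], [0, 0, 0], [0, 0, 2]] with rank 2, so corank 1. A Groebner basis of the Jacobian ideal J(f) in C{x,y,z} is {y^8, x, z}; counting standard monomials gives mu = 8. Corank 1: A-series; mu = 8 gives A_8.

A8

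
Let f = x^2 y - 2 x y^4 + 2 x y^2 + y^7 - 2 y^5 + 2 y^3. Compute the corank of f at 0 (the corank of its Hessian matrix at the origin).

2

The Hessian at 0 is [[0, 0], [0, 0]] of rank 0; hence corank 2.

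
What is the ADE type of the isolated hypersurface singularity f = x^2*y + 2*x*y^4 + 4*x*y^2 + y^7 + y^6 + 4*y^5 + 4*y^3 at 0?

D_7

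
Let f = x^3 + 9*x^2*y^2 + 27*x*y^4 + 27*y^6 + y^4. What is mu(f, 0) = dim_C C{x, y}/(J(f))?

6

The Hessian of f at 0 has rank 0. Corank 2; j^3 = x^3 is a perfect cube, so E-series; the 4-jet and mu = 6 give E_6.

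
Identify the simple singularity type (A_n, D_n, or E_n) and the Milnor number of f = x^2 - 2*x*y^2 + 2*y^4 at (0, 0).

The Hessian of f at 0 is [[2, 0], [0, 0]] with rank 1, so corank 1. A Groebner basis of the Jacobian ideal J(f) in C{x,y} is {x^2, x*y, -x + y^2}; counting standard monomials gives mu = 3. Corank 1: A-series; mu = 3 gives A_3.

Type A3, Milnor number mu = 3.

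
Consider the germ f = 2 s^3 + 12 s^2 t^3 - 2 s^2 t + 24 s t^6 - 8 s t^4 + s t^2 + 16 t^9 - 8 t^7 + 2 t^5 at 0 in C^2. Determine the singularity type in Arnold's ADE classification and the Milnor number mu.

Type D4, Milnor number mu = 4.

The Hessian of f at 0 has rank 0. Corank 2; j^3 = s*(2*s^2 - 2*s*t + t^2) splits into three distinct lines over C (the quadratic factor has nonzero discriminant), so D_4.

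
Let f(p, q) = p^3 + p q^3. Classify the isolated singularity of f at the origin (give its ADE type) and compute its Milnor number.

Type E_7, Milnor number mu = 7.

The Hessian of f at 0 has rank 0. Corank 2; j^3 = p^3 is a perfect cube, so E-series; the 4-jet and mu = 7 give E_7.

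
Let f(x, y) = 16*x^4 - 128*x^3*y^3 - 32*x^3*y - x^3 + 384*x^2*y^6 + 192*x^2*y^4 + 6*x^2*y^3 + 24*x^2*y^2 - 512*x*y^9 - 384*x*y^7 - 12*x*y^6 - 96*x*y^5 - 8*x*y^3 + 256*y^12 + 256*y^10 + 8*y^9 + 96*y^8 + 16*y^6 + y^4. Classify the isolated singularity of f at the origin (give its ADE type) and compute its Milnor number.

Type E_6, Milnor number mu = 6.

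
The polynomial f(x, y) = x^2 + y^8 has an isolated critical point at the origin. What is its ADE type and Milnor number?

Type A_{7}, Milnor number mu = 7.

The Hessian of f at 0 is [[2, 0], [0, 0]] with rank 1, so corank 1. A Groebner basis of the Jacobian ideal J(f) in C{x,y} is {y^7, x}; counting standard monomials gives mu = 7. Corank 1: A-series; mu = 7 gives A_7.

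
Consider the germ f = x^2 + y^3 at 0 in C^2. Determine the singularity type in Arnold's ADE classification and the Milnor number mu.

Type A2, Milnor number mu = 2.

The Hessian of f at 0 is [[2, 0], [0, 0]] with rank 1, so corank 1. A Groebner basis of the Jacobian ideal J(f) in C{x,y} is {y^2, x}; counting standard monomials gives mu = 2. Corank 1: A-series; mu = 2 gives A_2.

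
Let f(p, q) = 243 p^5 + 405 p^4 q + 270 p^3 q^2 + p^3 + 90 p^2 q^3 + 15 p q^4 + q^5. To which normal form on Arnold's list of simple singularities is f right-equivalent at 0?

E_8

The Hessian of f at 0 is [[0, 0], [0, 0]] with rank 0, so corank 2. A Groebner basis of the Jacobian ideal J(f) in C{p,q} is {q^5, p*q^3 + q^4/12, p^2}; counting standard monomials gives mu = 8. Corank 2; j^3 = p^3 is a perfect cube, so E-series; the 5-jet and mu = 8 give E_8.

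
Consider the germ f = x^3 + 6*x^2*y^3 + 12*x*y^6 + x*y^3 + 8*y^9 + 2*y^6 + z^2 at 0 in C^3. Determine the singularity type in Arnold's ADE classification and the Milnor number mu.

The Hessian of f at 0 has rank 1. Corank 2; j^3 = x^3 is a perfect cube, so E-series; the 4-jet and mu = 7 give E_7.

Type E7, Milnor number mu = 7.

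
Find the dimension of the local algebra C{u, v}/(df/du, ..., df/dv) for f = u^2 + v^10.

9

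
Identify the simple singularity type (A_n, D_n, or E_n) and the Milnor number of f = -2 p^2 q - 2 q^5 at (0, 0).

The Hessian of f at 0 is [[0, 0], [0, 0]] with rank 0, so corank 2. A Groebner basis of the Jacobian ideal J(f) in C{p,q} is {p^2/5 + q^4, p^3, p*q}; counting standard monomials gives mu = 6. Corank 2; j^3 = -2*p^2*q has shape L^2 M (L != M), so D-series; mu = 6 gives D_6.

Type D_{6}, Milnor number mu = 6.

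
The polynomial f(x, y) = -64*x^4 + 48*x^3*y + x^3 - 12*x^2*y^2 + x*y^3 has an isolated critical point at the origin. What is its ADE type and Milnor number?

The Hessian of f at 0 is [[0, 0], [0, 0]] with rank 0, so corank 2. A Groebner basis of the Jacobian ideal J(f) in C{x,y} is {3*x^2/16 + y^4 + y^3/16, x^3, x^2*y - x^2/16 - y^3/48, -x^2/2 + x*y^2 - y^3/6}; counting standard monomials gives mu = 7. Corank 2; j^3 = x^3 is a perfect cube, so E-series; the 4-jet and mu = 7 give E_7.

Type E_7, Milnor number mu = 7.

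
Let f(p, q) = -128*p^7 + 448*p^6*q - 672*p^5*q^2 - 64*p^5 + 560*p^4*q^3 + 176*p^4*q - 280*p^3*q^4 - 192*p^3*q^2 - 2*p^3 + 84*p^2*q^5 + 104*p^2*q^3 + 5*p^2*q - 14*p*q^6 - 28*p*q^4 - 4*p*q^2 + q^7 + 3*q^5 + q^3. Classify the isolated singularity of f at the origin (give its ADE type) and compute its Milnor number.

Type D_{6}, Milnor number mu = 6.

The Hessian of f at 0 has rank 0. Corank 2; j^3 = -(p - q)^2*(2*p - q) has shape L^2 M (L != M), so D-series; mu = 6 gives D_6.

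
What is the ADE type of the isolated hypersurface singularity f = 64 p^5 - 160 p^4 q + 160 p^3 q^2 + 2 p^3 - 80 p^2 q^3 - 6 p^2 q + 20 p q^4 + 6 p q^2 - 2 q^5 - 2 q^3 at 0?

E_{8}

The Hessian of f at 0 is [[0, 0], [0, 0]] with rank 0, so corank 2. A Groebner basis of the Jacobian ideal J(f) in C{p,q} is {q^5, p*q^3 - 7*q^4/8, p^2 - 2*p*q + q^2}; counting standard monomials gives mu = 8. Corank 2; j^3 = 2*(p - q)^3 is a perfect cube, so E-series; the 5-jet and mu = 8 give E_8.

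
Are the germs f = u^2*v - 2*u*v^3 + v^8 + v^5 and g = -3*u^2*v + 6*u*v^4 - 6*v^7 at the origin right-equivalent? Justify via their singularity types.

The Hessian of f at 0 is [[0, 0], [0, 0]] with rank 0, so corank 2. A Groebner basis of the Jacobian ideal J(f) in C{u,v} is {u^4, u^3*v + u^2/8 - u*v^2/8, -u^3 + u^2*v^2, -u*v + v^3}; counting standard monomials gives mu = 9. Corank 2; j^3 = u^2*v has shape L^2 M (L != M), so D-series; mu = 9 gives D_9. The Hessian of g at 0 is [[0, 0], [0, 0]] with rank 0, so corank 2. A Groebner basis of the Jacobian ideal J(g) in C{u,v} is {u^2/6 + u*v^3, -u*v + v^4, u^3, u^2*v}; counting standard monomials gives mu = 8. Corank 2; j^3 = -3*u^2*v has shape L^2 M (L != M), so D-series; mu = 8 gives D_8. f is D_9 but g is D_8, hence not right-equivalent.

No.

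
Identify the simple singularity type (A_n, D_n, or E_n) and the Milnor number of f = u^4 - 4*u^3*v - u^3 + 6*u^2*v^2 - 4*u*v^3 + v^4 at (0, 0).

Type E_{6}, Milnor number mu = 6.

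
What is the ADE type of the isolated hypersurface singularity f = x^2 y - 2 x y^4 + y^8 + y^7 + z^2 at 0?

D_9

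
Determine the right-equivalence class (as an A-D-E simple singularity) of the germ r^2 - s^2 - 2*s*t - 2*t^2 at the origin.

A_{1}

The Hessian of f at 0 is [[-2, -2, 0], [-2, -4, 0], [0, 0, 2]] with rank 3, so corank 0. A Groebner basis of the Jacobian ideal J(f) in C{s,t,r} is {s, t, r}; counting standard monomials gives mu = 1. Corank 0: nondegenerate Morse point, so A_1.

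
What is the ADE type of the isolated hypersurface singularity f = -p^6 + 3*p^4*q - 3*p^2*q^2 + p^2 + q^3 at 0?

A_2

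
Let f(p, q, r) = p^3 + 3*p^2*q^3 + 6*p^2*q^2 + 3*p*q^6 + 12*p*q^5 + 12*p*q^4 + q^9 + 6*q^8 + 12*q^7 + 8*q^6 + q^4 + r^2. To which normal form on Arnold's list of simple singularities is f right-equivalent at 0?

The Hessian of f at 0 has rank 1. Corank 2; j^3 = p^3 is a perfect cube, so E-series; the 4-jet and mu = 6 give E_6.

E6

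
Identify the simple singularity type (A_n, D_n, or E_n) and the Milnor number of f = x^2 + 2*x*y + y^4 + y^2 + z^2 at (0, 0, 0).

The Hessian of f at 0 has rank 2. Corank 1: A-series; mu = 3 gives A_3.

Type A_3, Milnor number mu = 3.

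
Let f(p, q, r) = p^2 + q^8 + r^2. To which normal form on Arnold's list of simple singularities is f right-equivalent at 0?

A_7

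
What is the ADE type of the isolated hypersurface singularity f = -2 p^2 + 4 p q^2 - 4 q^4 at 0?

The Hessian of f at 0 is [[-4, 0], [0, 0]] with rank 1, so corank 1. A Groebner basis of the Jacobian ideal J(f) in C{p,q} is {p^2, p*q, -p + q^2}; counting standard monomials gives mu = 3. Corank 1: A-series; mu = 3 gives A_3.

A3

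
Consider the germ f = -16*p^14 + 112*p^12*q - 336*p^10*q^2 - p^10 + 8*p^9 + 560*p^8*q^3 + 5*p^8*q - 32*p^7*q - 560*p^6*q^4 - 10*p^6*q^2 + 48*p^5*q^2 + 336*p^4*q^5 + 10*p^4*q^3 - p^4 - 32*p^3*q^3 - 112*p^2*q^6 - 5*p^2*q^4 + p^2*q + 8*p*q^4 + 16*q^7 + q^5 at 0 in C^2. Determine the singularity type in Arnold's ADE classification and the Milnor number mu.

Type D_{6}, Milnor number mu = 6.

The Hessian of f at 0 has rank 0. Corank 2; j^3 = p^2*q has shape L^2 M (L != M), so D-series; mu = 6 gives D_6.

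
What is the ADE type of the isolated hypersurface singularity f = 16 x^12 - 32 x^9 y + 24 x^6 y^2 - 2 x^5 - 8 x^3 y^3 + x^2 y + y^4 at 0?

D_5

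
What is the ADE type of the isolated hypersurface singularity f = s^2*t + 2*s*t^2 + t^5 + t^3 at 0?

D6

The Hessian of f at 0 is [[0, 0], [0, 0]] with rank 0, so corank 2. A Groebner basis of the Jacobian ideal J(f) in C{s,t} is {s^2/5 + t^4 - t^2/5, s^3 + t^3, s*t + t^2}; counting standard monomials gives mu = 6. Corank 2; j^3 = t*(s + t)^2 has shape L^2 M (L != M), so D-series; mu = 6 gives D_6.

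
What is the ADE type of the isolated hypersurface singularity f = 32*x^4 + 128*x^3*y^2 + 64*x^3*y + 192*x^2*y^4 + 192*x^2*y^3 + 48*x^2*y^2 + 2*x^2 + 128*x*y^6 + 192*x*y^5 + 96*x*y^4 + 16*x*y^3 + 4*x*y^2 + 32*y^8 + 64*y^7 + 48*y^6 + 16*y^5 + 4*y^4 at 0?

The Hessian of f at 0 is [[4, 0], [0, 0]] with rank 1, so corank 1. A Groebner basis of the Jacobian ideal J(f) in C{x,y} is {x^2, x*y, x + y^2}; counting standard monomials gives mu = 3. Corank 1: A-series; mu = 3 gives A_3.

A3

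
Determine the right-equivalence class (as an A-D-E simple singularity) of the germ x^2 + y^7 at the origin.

The Hessian of f at 0 has rank 1. Corank 1: A-series; mu = 6 gives A_6.

A_{6}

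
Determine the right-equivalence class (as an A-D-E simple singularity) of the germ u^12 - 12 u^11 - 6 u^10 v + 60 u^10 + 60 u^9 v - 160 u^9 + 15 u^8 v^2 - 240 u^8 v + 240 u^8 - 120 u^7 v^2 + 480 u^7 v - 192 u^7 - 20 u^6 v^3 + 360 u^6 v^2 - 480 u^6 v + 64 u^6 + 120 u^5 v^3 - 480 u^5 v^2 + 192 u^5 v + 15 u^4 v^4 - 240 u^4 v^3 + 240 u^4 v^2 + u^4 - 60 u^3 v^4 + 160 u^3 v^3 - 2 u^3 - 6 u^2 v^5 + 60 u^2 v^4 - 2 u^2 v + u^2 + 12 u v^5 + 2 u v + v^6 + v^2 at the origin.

The Hessian of f at 0 has rank 1. Corank 1: A-series; mu = 5 gives A_5.

A_{5}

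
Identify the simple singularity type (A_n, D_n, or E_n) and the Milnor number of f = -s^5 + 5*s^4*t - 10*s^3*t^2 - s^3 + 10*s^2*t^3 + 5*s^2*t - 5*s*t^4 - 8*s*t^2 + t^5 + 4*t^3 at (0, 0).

The Hessian of f at 0 is [[0, 0], [0, 0]] with rank 0, so corank 2. A Groebner basis of the Jacobian ideal J(f) in C{s,t} is {-s*t/5 + t^4 + 2*t^2/5, s*t^2 - 2*t^3, s^2 - 3*s*t + 2*t^2}; counting standard monomials gives mu = 6. Corank 2; j^3 = -(s - 2*t)^2*(s - t) has shape L^2 M (L != M), so D-series; mu = 6 gives D_6.

Type D_{6}, Milnor number mu = 6.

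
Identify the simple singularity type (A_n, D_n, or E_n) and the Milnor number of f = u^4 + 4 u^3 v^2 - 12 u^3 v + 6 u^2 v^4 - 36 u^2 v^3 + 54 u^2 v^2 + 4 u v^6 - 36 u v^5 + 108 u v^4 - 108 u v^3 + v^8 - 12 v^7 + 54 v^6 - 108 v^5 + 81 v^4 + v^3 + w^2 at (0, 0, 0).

The Hessian of f at 0 has rank 1. Corank 2; j^3 = v^3 is a perfect cube, so E-series; the 4-jet and mu = 6 give E_6.

Type E_6, Milnor number mu = 6.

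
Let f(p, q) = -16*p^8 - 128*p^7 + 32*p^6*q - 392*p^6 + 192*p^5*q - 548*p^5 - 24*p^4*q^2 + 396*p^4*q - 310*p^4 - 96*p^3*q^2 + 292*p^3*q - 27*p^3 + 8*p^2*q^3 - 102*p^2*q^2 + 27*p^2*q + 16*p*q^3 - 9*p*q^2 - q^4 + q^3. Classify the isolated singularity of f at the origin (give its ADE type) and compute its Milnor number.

Type E_{6}, Milnor number mu = 6.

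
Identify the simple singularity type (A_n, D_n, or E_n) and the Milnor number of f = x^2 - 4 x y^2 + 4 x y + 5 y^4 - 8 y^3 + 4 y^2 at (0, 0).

Type A_3, Milnor number mu = 3.

The Hessian of f at 0 has rank 1. Corank 1: A-series; mu = 3 gives A_3.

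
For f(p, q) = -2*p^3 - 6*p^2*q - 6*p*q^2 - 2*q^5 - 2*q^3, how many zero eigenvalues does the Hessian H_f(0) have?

2

Hessian at 0 has rank 0.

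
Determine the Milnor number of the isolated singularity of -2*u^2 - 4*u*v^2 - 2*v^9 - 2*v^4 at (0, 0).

8

The Hessian of f at 0 has rank 1. Corank 1: A-series; mu = 8 gives A_8.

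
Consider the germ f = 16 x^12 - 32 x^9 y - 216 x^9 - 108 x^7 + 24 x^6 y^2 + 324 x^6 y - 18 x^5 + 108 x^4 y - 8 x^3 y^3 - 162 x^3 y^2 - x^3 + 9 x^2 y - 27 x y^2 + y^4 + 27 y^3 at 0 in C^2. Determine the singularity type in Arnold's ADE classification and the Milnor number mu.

Type E_6, Milnor number mu = 6.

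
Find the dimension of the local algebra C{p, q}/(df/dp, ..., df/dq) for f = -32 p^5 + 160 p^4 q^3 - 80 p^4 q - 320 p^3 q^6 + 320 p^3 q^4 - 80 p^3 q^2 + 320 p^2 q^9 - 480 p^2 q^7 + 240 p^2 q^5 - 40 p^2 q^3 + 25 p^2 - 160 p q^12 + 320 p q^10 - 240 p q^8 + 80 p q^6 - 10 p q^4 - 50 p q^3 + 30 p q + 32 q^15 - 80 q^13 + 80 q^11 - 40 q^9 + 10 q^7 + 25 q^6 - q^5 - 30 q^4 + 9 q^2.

4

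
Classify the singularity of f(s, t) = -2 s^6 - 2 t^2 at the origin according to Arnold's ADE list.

The Hessian of f at 0 has rank 1. Corank 1: A-series; mu = 5 gives A_5.

A5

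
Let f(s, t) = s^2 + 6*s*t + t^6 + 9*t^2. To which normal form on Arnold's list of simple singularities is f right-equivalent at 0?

The Hessian of f at 0 is [[2, 6], [6, 18]] with rank 1, so corank 1. A Groebner basis of the Jacobian ideal J(f) in C{s,t} is {t^5, s + 3*t}; counting standard monomials gives mu = 5. Corank 1: A-series; mu = 5 gives A_5.

A_{5}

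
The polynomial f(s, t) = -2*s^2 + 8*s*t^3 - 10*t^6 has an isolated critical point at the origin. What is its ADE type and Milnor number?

Type A_5, Milnor number mu = 5.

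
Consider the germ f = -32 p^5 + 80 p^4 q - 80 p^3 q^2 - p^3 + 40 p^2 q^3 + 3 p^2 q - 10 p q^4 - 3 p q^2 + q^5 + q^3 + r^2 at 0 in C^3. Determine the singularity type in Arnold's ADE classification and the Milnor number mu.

Type E8, Milnor number mu = 8.

The Hessian of f at 0 has rank 1. Corank 2; j^3 = -(p - q)^3 is a perfect cube, so E-series; the 5-jet and mu = 8 give E_8.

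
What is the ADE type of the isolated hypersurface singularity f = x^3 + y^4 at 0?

E_6

The Hessian of f at 0 is [[0, 0], [0, 0]] with rank 0, so corank 2. A Groebner basis of the Jacobian ideal J(f) in C{x,y} is {y^3, x^2}; counting standard monomials gives mu = 6. Corank 2; j^3 = x^3 is a perfect cube, so E-series; the 4-jet and mu = 6 give E_6.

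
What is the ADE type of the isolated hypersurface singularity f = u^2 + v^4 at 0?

A3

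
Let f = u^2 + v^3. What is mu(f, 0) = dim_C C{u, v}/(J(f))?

2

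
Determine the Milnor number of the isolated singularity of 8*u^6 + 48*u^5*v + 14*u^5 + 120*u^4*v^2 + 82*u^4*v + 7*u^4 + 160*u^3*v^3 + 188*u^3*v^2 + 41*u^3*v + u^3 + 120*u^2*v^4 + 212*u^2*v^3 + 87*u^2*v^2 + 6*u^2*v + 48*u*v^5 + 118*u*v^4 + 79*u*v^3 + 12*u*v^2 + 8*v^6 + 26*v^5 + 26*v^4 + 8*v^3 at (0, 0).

The Hessian of f at 0 has rank 0. Corank 2; j^3 = (u + 2*v)^3 is a perfect cube, so E-series; the 4-jet and mu = 7 give E_7.

7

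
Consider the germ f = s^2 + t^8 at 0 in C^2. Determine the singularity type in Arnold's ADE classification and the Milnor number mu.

Type A_7, Milnor number mu = 7.

The Hessian of f at 0 is [[2, 0], [0, 0]] with rank 1, so corank 1. A Groebner basis of the Jacobian ideal J(f) in C{s,t} is {t^7, s}; counting standard monomials gives mu = 7. Corank 1: A-series; mu = 7 gives A_7.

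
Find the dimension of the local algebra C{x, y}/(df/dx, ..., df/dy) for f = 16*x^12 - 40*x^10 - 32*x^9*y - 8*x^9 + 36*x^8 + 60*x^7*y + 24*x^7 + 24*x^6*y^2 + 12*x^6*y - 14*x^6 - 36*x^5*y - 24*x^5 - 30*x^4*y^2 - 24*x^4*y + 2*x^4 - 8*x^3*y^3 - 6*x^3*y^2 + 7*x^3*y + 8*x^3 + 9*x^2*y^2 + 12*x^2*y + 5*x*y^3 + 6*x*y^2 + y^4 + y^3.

The Hessian of f at 0 has rank 0. Corank 2; j^3 = (2*x + y)^3 is a perfect cube, so E-series; the 4-jet and mu = 7 give E_7.

7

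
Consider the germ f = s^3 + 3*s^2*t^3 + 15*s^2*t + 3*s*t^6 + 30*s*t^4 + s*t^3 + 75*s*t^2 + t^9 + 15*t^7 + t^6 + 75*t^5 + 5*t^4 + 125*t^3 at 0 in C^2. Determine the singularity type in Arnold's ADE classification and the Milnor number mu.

Type E_7, Milnor number mu = 7.

The Hessian of f at 0 is [[0, 0], [0, 0]] with rank 0, so corank 2. A Groebner basis of the Jacobian ideal J(f) in C{s,t} is {s^3 + 15*s^2*t + 750*s^2 + 7500*s*t + 18750*t^2, -15*s^2 + s*t^2 - 150*s*t - 375*t^2, 3*s^2 + 30*s*t + t^3 + 75*t^2}; counting standard monomials gives mu = 7. Corank 2; j^3 = (s + 5*t)^3 is a perfect cube, so E-series; the 4-jet and mu = 7 give E_7.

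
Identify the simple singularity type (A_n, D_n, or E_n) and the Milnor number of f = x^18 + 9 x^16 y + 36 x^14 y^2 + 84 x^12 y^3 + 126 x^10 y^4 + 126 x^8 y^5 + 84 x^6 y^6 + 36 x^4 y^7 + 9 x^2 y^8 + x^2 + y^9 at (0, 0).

The Hessian of f at 0 is [[2, 0], [0, 0]] with rank 1, so corank 1. A Groebner basis of the Jacobian ideal J(f) in C{x,y} is {y^8, x}; counting standard monomials gives mu = 8. Corank 1: A-series; mu = 8 gives A_8.

Type A_{8}, Milnor number mu = 8.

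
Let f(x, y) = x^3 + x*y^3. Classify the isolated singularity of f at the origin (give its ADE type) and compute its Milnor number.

The Hessian of f at 0 has rank 0. Corank 2; j^3 = x^3 is a perfect cube, so E-series; the 4-jet and mu = 7 give E_7.

Type E7, Milnor number mu = 7.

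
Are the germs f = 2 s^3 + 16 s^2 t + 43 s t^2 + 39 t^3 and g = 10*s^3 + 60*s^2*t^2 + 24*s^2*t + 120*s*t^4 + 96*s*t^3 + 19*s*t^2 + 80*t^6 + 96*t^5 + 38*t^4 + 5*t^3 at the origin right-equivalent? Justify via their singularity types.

Yes.

The Hessian of f at 0 has rank 0. Corank 2; j^3 = (s + 3*t)*(2*s^2 + 10*s*t + 13*t^2) splits into three distinct lines over C (the quadratic factor has nonzero discriminant), so D_4. The Hessian of g at 0 has rank 0. Corank 2; j^3 = (s + t)*(10*s^2 + 14*s*t + 5*t^2) splits into three distinct lines over C (the quadratic factor has nonzero discriminant), so D_4. Both have type D_4, hence right-equivalent.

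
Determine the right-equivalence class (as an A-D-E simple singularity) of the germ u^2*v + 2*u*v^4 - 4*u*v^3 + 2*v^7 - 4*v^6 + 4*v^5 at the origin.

D_8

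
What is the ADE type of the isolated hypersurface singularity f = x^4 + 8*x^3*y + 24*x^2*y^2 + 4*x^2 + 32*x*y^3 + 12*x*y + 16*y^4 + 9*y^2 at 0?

A_{3}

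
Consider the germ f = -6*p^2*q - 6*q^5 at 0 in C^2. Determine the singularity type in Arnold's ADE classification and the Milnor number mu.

Type D_{6}, Milnor number mu = 6.

The Hessian of f at 0 is [[0, 0], [0, 0]] with rank 0, so corank 2. A Groebner basis of the Jacobian ideal J(f) in C{p,q} is {p^2/5 + q^4, p^3, p*q}; counting standard monomials gives mu = 6. Corank 2; j^3 = -6*p^2*q has shape L^2 M (L != M), so D-series; mu = 6 gives D_6.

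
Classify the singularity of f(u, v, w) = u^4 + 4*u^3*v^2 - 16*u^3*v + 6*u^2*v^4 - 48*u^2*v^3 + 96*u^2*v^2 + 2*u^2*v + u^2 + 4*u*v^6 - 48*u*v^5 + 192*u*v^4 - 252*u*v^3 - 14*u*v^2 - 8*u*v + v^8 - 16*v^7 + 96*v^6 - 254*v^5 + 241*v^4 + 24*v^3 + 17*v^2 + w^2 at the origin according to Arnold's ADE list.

A_{1}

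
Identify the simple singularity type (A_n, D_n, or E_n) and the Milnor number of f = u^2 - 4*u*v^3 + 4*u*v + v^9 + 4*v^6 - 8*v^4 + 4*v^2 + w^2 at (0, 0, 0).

Type A8, Milnor number mu = 8.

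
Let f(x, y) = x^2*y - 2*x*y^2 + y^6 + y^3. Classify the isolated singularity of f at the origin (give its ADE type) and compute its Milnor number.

The Hessian of f at 0 is [[0, 0], [0, 0]] with rank 0, so corank 2. A Groebner basis of the Jacobian ideal J(f) in C{x,y} is {x^2/6 + y^5 - y^2/6, x^3 - y^3, x*y - y^2}; counting standard monomials gives mu = 7. Corank 2; j^3 = y*(x - y)^2 has shape L^2 M (L != M), so D-series; mu = 7 gives D_7.

Type D_7, Milnor number mu = 7.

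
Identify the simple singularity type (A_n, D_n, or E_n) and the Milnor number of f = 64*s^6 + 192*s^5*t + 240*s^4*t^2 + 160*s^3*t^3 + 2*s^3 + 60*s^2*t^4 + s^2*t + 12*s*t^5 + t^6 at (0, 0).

The Hessian of f at 0 has rank 0. Corank 2; j^3 = s^2*(2*s + t) has shape L^2 M (L != M), so D-series; mu = 7 gives D_7.

Type D7, Milnor number mu = 7.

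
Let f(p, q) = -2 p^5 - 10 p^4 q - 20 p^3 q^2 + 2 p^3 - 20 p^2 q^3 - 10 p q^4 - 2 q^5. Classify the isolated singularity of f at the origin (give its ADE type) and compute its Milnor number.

Type E8, Milnor number mu = 8.

The Hessian of f at 0 has rank 0. Corank 2; j^3 = 2*p^3 is a perfect cube, so E-series; the 5-jet and mu = 8 give E_8.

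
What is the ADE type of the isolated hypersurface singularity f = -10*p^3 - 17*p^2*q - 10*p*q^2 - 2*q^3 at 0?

The Hessian of f at 0 has rank 0. Corank 2; j^3 = -(2*p + q)*(5*p^2 + 6*p*q + 2*q^2) splits into three distinct lines over C (the quadratic factor has nonzero discriminant), so D_4.

D_4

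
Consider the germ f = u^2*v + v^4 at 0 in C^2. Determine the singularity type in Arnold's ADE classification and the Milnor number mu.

The Hessian of f at 0 has rank 0. Corank 2; j^3 = u^2*v has shape L^2 M (L != M), so D-series; mu = 5 gives D_5.

Type D_5, Milnor number mu = 5.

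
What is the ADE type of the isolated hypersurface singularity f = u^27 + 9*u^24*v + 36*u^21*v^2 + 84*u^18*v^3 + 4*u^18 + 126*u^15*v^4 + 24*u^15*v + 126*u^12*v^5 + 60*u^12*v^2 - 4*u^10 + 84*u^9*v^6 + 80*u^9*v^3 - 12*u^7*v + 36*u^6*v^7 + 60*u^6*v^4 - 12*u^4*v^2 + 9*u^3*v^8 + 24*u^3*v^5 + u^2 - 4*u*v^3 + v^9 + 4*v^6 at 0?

A_8

The Hessian of f at 0 has rank 1. Corank 1: A-series; mu = 8 gives A_8.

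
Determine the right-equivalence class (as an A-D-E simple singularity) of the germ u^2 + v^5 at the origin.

A4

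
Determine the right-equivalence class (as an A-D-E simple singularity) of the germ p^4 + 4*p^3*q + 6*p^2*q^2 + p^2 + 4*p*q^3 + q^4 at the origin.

A_{3}

The Hessian of f at 0 is [[2, 0], [0, 0]] with rank 1, so corank 1. A Groebner basis of the Jacobian ideal J(f) in C{p,q} is {q^3, p}; counting standard monomials gives mu = 3. Corank 1: A-series; mu = 3 gives A_3.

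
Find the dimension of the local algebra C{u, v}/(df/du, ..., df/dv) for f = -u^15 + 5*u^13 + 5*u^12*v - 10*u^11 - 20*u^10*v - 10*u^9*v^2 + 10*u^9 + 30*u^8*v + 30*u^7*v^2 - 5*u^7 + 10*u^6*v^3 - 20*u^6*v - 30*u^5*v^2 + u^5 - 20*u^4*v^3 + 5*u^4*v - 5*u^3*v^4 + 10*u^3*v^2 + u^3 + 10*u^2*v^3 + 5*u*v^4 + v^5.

8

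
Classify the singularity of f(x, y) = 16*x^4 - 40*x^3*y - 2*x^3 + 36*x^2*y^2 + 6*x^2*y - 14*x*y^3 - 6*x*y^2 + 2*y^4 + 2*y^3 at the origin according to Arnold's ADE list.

E7

The Hessian of f at 0 is [[0, 0], [0, 0]] with rank 0, so corank 2. A Groebner basis of the Jacobian ideal J(f) in C{x,y} is {3*x^2/4 - 3*x*y/2 + y^4 - y^3/4 + 3*y^2/4, x^3 - 9*x^2/4 + 9*x*y/2 - y^3/4 - 9*y^2/4, x^2*y - 7*x^2/4 + 7*x*y/2 - 5*y^3/12 - 7*y^2/4, -x^2 + x*y^2 + 2*x*y - 2*y^3/3 - y^2}; counting standard monomials gives mu = 7. Corank 2; j^3 = -2*(x - y)^3 is a perfect cube, so E-series; the 4-jet and mu = 7 give E_7.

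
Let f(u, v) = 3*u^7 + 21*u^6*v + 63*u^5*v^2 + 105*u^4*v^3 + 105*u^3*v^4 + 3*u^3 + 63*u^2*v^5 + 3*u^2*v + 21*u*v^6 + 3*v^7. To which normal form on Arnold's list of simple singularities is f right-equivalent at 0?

The Hessian of f at 0 has rank 0. Corank 2; j^3 = 3*u^2*(u + v) has shape L^2 M (L != M), so D-series; mu = 8 gives D_8.

D_8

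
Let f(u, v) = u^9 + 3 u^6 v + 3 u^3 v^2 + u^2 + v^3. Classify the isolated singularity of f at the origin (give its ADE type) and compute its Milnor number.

Type A_2, Milnor number mu = 2.

The Hessian of f at 0 has rank 1. Corank 1: A-series; mu = 2 gives A_2.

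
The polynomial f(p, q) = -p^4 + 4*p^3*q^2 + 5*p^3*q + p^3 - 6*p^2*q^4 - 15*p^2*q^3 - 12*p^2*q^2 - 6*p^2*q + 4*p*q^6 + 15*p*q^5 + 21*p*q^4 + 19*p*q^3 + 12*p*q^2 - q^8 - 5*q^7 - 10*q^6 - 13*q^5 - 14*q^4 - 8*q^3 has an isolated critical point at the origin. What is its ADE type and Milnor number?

The Hessian of f at 0 is [[0, 0], [0, 0]] with rank 0, so corank 2. A Groebner basis of the Jacobian ideal J(f) in C{p,q} is {3*p^2/2 - 6*p*q + q^4 - q^3/2 + 6*q^2, p^3 + 9*p^2 - 36*p*q - 11*q^3 + 36*q^2, p^2*q + 5*p^2/2 - 10*p*q - 29*q^3/6 + 10*q^2, p^2/2 + p*q^2 - 2*p*q - 13*q^3/6 + 2*q^2}; counting standard monomials gives mu = 7. Corank 2; j^3 = (p - 2*q)^3 is a perfect cube, so E-series; the 4-jet and mu = 7 give E_7.

Type E_{7}, Milnor number mu = 7.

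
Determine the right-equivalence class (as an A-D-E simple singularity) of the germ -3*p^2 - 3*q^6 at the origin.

A_{5}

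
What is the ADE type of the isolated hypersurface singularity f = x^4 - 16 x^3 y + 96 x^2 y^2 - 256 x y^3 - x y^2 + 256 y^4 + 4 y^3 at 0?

D_5

The Hessian of f at 0 has rank 0. Corank 2; j^3 = -y^2*(x - 4*y) has shape L^2 M (L != M), so D-series; mu = 5 gives D_5.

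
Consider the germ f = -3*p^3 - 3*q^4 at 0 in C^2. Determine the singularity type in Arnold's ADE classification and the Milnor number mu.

Type E_{6}, Milnor number mu = 6.

The Hessian of f at 0 has rank 0. Corank 2; j^3 = -3*p^3 is a perfect cube, so E-series; the 4-jet and mu = 6 give E_6.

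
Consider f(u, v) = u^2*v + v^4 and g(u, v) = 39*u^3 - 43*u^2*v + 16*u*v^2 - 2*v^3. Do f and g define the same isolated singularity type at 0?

No.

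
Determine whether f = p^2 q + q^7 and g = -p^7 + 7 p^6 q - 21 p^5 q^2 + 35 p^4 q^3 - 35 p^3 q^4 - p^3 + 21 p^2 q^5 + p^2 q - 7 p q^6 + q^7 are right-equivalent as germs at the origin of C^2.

Yes.

The Hessian of f at 0 is [[0, 0], [0, 0]] with rank 0, so corank 2. A Groebner basis of the Jacobian ideal J(f) in C{p,q} is {p^2/7 + q^6, p^3, p*q}; counting standard monomials gives mu = 8. Corank 2; j^3 = p^2*q has shape L^2 M (L != M), so D-series; mu = 8 gives D_8. The Hessian of g at 0 is [[0, 0], [0, 0]] with rank 0, so corank 2. A Groebner basis of the Jacobian ideal J(g) in C{p,q} is {p*q/7 + q^6, p*q^2, p^2 - p*q}; counting standard monomials gives mu = 8. Corank 2; j^3 = -p^2*(p - q) has shape L^2 M (L != M), so D-series; mu = 8 gives D_8. Both have type D_8, hence right-equivalent.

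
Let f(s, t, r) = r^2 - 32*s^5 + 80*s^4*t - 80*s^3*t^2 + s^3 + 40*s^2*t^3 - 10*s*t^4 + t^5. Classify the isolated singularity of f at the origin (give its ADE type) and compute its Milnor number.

Type E_{8}, Milnor number mu = 8.

The Hessian of f at 0 has rank 1. Corank 2; j^3 = s^3 is a perfect cube, so E-series; the 5-jet and mu = 8 give E_8.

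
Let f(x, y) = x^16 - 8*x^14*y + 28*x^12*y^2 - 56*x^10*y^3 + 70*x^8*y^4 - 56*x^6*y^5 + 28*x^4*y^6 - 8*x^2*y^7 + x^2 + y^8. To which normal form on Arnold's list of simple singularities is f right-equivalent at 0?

The Hessian of f at 0 has rank 1. Corank 1: A-series; mu = 7 gives A_7.

A_{7}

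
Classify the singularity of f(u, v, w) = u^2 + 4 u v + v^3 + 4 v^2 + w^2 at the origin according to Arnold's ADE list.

A_{2}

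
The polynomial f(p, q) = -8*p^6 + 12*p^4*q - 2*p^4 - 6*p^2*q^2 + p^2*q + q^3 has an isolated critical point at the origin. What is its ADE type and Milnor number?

Type D_{4}, Milnor number mu = 4.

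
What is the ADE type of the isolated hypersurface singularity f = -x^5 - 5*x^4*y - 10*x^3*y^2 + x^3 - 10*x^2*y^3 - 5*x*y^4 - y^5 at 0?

The Hessian of f at 0 has rank 0. Corank 2; j^3 = x^3 is a perfect cube, so E-series; the 5-jet and mu = 8 give E_8.

E_8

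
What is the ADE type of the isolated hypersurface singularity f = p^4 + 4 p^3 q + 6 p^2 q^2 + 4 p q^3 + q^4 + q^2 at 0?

A_{3}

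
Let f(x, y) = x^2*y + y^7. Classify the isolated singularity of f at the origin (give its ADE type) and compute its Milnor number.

The Hessian of f at 0 is [[0, 0], [0, 0]] with rank 0, so corank 2. A Groebner basis of the Jacobian ideal J(f) in C{x,y} is {x^2/7 + y^6, x^3, x*y}; counting standard monomials gives mu = 8. Corank 2; j^3 = x^2*y has shape L^2 M (L != M), so D-series; mu = 8 gives D_8.

Type D_{8}, Milnor number mu = 8.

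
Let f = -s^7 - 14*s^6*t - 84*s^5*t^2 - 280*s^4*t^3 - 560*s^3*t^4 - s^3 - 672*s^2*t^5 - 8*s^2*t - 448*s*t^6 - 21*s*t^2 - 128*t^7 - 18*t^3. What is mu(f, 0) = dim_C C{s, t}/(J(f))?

8

The Hessian of f at 0 has rank 0. Corank 2; j^3 = -(s + 2*t)*(s + 3*t)^2 has shape L^2 M (L != M), so D-series; mu = 8 gives D_8.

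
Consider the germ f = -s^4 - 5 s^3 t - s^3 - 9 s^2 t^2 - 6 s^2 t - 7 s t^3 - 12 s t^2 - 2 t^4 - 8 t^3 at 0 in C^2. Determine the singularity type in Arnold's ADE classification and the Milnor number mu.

Type E_{7}, Milnor number mu = 7.

The Hessian of f at 0 has rank 0. Corank 2; j^3 = -(s + 2*t)^3 is a perfect cube, so E-series; the 4-jet and mu = 7 give E_7.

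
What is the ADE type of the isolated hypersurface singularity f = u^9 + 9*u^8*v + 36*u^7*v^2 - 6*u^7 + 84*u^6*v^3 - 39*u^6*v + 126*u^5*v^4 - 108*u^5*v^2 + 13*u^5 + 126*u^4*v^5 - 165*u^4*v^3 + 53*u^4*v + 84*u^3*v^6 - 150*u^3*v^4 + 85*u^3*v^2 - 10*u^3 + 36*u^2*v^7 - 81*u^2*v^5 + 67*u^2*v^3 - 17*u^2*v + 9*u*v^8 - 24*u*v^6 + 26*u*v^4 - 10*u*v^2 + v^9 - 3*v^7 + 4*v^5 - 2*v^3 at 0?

D_4

The Hessian of f at 0 is [[0, 0], [0, 0]] with rank 0, so corank 2. A Groebner basis of the Jacobian ideal J(f) in C{u,v} is {v^3, u^2 - 2*v^2/11, u*v + 5*v^2/11}; counting standard monomials gives mu = 4. Corank 2; j^3 = -(2*u + v)*(5*u^2 + 6*u*v + 2*v^2) splits into three distinct lines over C (the quadratic factor has nonzero discriminant), so D_4.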